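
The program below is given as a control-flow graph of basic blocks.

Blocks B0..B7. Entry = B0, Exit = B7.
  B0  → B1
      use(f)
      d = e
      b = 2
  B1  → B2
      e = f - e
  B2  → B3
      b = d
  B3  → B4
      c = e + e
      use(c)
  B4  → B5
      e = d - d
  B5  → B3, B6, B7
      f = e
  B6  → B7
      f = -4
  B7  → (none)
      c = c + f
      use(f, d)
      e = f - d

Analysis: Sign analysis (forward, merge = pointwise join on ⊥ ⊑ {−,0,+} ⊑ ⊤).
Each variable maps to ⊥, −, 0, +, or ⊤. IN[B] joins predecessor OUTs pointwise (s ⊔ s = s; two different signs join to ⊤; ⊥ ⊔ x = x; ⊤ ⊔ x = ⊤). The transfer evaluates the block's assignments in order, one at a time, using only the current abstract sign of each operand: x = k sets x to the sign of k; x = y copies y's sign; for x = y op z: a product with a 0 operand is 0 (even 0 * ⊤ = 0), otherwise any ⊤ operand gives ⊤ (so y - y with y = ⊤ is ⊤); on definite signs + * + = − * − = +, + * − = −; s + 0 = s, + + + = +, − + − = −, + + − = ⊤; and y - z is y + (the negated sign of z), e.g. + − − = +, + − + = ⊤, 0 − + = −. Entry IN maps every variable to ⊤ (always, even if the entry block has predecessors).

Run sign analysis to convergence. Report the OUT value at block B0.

Fixpoint table:
  B0:   IN=(all ⊤)   OUT={b:+; rest ⊤}
  B1:   IN={b:+; rest ⊤}   OUT={b:+; rest ⊤}
  B2:   IN={b:+; rest ⊤}   OUT=(all ⊤)
  B3:   IN=(all ⊤)   OUT=(all ⊤)
  B4:   IN=(all ⊤)   OUT=(all ⊤)
  B5:   IN=(all ⊤)   OUT=(all ⊤)
  B6:   IN=(all ⊤)   OUT={f:-; rest ⊤}
  B7:   IN=(all ⊤)   OUT=(all ⊤)

B0 is the boundary node: IN[B0] = {a: ⊤, b: ⊤, c: ⊤, d: ⊤, e: ⊤, f: ⊤}
Applying B0's transfer function to that IN value gives OUT[B0] (row B0 above).

Answer: {a: ⊤, b: +, c: ⊤, d: ⊤, e: ⊤, f: ⊤}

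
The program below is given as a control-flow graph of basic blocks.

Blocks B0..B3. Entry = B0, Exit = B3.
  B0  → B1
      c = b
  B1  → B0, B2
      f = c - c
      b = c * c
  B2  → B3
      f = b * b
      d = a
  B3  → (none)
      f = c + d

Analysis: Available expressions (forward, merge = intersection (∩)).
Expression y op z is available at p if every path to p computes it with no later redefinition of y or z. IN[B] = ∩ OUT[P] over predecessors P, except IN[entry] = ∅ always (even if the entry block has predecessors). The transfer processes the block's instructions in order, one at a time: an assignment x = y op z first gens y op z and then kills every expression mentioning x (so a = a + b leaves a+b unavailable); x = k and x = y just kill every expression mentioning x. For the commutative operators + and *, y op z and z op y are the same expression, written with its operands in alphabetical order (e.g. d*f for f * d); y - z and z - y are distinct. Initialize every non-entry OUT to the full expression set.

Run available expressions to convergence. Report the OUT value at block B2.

Converged values:
  B0: | IN={} | OUT={}
  B1: | IN={} | OUT={c*c, c-c}
  B2: | IN={c*c, c-c} | OUT={b*b, c*c, c-c}
  B3: | IN={b*b, c*c, c-c} | OUT={b*b, c*c, c+d, c-c}

Merge at B2: IN[B2] = OUT[B1] = {c*c, c-c}
Applying B2's transfer function to that IN value gives OUT[B2] (row B2 above).

Answer: {b*b, c*c, c-c}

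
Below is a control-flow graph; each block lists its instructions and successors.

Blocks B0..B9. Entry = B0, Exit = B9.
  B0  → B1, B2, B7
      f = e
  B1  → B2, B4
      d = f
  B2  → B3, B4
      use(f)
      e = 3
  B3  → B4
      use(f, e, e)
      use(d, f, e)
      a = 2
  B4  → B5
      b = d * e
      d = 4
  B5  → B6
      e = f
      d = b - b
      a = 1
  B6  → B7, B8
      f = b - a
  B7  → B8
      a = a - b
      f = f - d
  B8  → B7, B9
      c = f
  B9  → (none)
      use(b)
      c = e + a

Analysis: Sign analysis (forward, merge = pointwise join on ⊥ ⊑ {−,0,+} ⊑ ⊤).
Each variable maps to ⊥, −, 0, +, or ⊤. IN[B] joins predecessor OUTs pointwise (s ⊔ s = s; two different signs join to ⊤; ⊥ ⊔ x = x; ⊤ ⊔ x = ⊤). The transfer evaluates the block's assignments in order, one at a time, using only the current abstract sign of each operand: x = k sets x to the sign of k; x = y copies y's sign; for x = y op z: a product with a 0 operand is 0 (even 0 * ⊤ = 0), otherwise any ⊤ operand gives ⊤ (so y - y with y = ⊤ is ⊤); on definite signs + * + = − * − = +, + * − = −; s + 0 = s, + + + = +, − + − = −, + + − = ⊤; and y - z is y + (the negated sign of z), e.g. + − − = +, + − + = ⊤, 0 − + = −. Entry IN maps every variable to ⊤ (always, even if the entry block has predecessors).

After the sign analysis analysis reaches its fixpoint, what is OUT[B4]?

Answer: {a: ⊤, b: ⊤, c: ⊤, d: +, e: ⊤, f: ⊤}

Trace:
Fixpoint table:
  B0:  IN=(all ⊤)  OUT=(all ⊤)
  B1:  IN=(all ⊤)  OUT=(all ⊤)
  B2:  IN=(all ⊤)  OUT={e:+; rest ⊤}
  B3:  IN={e:+; rest ⊤}  OUT={a:+, e:+; rest ⊤}
  B4:  IN=(all ⊤)  OUT={d:+; rest ⊤}
  B5:  IN={d:+; rest ⊤}  OUT={a:+; rest ⊤}
  B6:  IN={a:+; rest ⊤}  OUT={a:+; rest ⊤}
  B7:  IN=(all ⊤)  OUT=(all ⊤)
  B8:  IN=(all ⊤)  OUT=(all ⊤)
  B9:  IN=(all ⊤)  OUT=(all ⊤)

Merge at B4: IN[B4] = OUT[B1] ⊔ OUT[B2] ⊔ OUT[B3] = {a: ⊤, b: ⊤, c: ⊤, d: ⊤, e: ⊤, f: ⊤}
Applying B4's transfer function to that IN value gives OUT[B4] (row B4 above).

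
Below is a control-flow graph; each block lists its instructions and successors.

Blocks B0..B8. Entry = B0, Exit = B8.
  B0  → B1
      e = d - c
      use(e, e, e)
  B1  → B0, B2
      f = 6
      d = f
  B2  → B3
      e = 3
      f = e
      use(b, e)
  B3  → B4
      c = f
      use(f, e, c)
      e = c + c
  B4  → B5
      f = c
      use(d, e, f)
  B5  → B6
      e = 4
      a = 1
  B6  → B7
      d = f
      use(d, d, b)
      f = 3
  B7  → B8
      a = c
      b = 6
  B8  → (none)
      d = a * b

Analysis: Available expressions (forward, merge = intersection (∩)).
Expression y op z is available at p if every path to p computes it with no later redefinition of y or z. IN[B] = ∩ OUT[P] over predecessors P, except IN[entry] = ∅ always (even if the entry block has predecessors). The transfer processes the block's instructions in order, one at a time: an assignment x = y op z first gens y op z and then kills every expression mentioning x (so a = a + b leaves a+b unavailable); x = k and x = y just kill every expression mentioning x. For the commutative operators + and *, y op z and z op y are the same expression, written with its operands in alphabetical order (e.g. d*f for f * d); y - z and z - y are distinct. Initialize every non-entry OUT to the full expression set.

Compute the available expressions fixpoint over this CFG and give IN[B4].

Answer: {c+c}

Trace:
Converged values:
  B0:   IN={}   OUT={d-c}
  B1:   IN={d-c}   OUT={}
  B2:   IN={}   OUT={}
  B3:   IN={}   OUT={c+c}
  B4:   IN={c+c}   OUT={c+c}
  B5:   IN={c+c}   OUT={c+c}
  B6:   IN={c+c}   OUT={c+c}
  B7:   IN={c+c}   OUT={c+c}
  B8:   IN={c+c}   OUT={a*b, c+c}

Merge at B4: IN[B4] = OUT[B3] = {c+c}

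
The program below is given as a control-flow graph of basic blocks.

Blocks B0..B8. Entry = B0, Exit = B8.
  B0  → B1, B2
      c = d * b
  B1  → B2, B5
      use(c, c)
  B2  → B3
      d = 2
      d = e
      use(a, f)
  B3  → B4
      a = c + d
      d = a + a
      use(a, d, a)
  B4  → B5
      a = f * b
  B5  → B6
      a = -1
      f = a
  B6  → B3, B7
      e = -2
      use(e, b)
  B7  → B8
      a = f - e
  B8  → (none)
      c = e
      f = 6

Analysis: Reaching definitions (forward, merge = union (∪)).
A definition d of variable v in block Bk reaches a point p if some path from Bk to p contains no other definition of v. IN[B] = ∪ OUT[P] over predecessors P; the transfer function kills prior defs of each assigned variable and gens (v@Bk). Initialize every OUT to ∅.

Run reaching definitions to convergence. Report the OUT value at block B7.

Fixpoint table:
  B0:   IN={}   OUT={c@B0}
  B1:   IN={c@B0}   OUT={c@B0}
  B2:   IN={c@B0}   OUT={c@B0, d@B2}
  B3:   IN={a@B5, c@B0, d@B2, d@B3, e@B6, f@B5}   OUT={a@B3, c@B0, d@B3, e@B6, f@B5}
  B4:   IN={a@B3, c@B0, d@B3, e@B6, f@B5}   OUT={a@B4, c@B0, d@B3, e@B6, f@B5}
  B5:   IN={a@B4, c@B0, d@B3, e@B6, f@B5}   OUT={a@B5, c@B0, d@B3, e@B6, f@B5}
  B6:   IN={a@B5, c@B0, d@B3, e@B6, f@B5}   OUT={a@B5, c@B0, d@B3, e@B6, f@B5}
  B7:   IN={a@B5, c@B0, d@B3, e@B6, f@B5}   OUT={a@B7, c@B0, d@B3, e@B6, f@B5}
  B8:   IN={a@B7, c@B0, d@B3, e@B6, f@B5}   OUT={a@B7, c@B8, d@B3, e@B6, f@B8}

Merge at B7: IN[B7] = OUT[B6] = {a@B5, c@B0, d@B3, e@B6, f@B5}
Applying B7's transfer function to that IN value gives OUT[B7] (row B7 above).

Answer: {a@B7, c@B0, d@B3, e@B6, f@B5}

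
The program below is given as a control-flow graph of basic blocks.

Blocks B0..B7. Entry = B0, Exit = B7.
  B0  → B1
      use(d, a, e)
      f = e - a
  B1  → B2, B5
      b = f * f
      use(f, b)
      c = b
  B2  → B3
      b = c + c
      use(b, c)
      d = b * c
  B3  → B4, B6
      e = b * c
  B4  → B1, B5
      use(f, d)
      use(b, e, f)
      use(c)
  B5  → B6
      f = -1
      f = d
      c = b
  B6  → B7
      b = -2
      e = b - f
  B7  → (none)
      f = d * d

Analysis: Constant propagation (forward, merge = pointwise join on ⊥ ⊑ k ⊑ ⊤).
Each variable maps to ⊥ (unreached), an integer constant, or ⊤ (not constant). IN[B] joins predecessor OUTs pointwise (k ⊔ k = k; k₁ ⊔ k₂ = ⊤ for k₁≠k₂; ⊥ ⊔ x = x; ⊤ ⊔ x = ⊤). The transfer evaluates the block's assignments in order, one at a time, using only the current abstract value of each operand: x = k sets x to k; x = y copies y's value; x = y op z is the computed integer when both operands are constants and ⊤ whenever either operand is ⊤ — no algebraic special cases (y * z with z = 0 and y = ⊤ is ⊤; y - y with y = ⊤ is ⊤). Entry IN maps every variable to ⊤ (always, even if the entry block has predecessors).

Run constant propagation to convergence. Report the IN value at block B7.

Answer: {a: ⊤, b: -2, c: ⊤, d: ⊤, e: ⊤, f: ⊤}

Trace:
Converged values:
  B0:  IN=(all ⊤)  OUT=(all ⊤)
  B1:  IN=(all ⊤)  OUT=(all ⊤)
  B2:  IN=(all ⊤)  OUT=(all ⊤)
  B3:  IN=(all ⊤)  OUT=(all ⊤)
  B4:  IN=(all ⊤)  OUT=(all ⊤)
  B5:  IN=(all ⊤)  OUT=(all ⊤)
  B6:  IN=(all ⊤)  OUT={b:-2; rest ⊤}
  B7:  IN={b:-2; rest ⊤}  OUT={b:-2; rest ⊤}

Merge at B7: IN[B7] = OUT[B6] = {a: ⊤, b: -2, c: ⊤, d: ⊤, e: ⊤, f: ⊤}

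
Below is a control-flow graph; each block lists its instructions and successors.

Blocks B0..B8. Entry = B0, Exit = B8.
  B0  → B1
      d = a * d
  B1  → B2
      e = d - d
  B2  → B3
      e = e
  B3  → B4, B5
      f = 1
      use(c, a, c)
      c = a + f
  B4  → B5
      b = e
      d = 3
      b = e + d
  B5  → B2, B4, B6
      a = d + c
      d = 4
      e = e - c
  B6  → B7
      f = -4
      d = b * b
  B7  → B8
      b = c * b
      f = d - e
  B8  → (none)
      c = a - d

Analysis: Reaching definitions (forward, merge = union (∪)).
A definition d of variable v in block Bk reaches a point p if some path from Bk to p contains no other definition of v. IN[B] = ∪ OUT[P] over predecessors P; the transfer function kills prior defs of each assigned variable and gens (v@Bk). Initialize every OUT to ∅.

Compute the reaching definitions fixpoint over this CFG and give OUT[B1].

Per-block solution:
  B0:   IN={}   OUT={d@B0}
  B1:   IN={d@B0}   OUT={d@B0, e@B1}
  B2:   IN={a@B5, b@B4, c@B3, d@B0, d@B5, e@B1, e@B5, f@B3}   OUT={a@B5, b@B4, c@B3, d@B0, d@B5, e@B2, f@B3}
  B3:   IN={a@B5, b@B4, c@B3, d@B0, d@B5, e@B2, f@B3}   OUT={a@B5, b@B4, c@B3, d@B0, d@B5, e@B2, f@B3}
  B4:   IN={a@B5, b@B4, c@B3, d@B0, d@B5, e@B2, e@B5, f@B3}   OUT={a@B5, b@B4, c@B3, d@B4, e@B2, e@B5, f@B3}
  B5:   IN={a@B5, b@B4, c@B3, d@B0, d@B4, d@B5, e@B2, e@B5, f@B3}   OUT={a@B5, b@B4, c@B3, d@B5, e@B5, f@B3}
  B6:   IN={a@B5, b@B4, c@B3, d@B5, e@B5, f@B3}   OUT={a@B5, b@B4, c@B3, d@B6, e@B5, f@B6}
  B7:   IN={a@B5, b@B4, c@B3, d@B6, e@B5, f@B6}   OUT={a@B5, b@B7, c@B3, d@B6, e@B5, f@B7}
  B8:   IN={a@B5, b@B7, c@B3, d@B6, e@B5, f@B7}   OUT={a@B5, b@B7, c@B8, d@B6, e@B5, f@B7}

Merge at B1: IN[B1] = OUT[B0] = {d@B0}
Applying B1's transfer function to that IN value gives OUT[B1] (row B1 above).

Answer: {d@B0, e@B1}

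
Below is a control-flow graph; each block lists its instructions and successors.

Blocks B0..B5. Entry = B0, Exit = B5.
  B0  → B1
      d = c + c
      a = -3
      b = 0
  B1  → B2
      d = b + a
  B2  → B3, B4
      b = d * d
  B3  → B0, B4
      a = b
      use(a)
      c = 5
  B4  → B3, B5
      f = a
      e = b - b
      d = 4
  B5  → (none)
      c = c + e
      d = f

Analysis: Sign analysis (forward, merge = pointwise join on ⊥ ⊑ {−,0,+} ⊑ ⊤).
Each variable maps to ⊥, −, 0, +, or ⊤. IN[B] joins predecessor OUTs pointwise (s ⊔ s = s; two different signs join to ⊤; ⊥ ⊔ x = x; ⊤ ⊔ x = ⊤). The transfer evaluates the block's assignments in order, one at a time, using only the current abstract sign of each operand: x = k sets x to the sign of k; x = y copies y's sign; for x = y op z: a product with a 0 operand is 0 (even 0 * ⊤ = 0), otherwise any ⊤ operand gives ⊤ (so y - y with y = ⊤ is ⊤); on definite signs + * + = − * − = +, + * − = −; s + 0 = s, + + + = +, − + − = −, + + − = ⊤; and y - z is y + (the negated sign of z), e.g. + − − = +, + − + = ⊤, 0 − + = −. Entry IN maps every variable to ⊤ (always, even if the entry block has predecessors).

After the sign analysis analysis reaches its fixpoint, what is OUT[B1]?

Answer: {a: -, b: 0, c: ⊤, d: -, e: ⊤, f: ⊤}

Working:
Converged values:
  B0: | IN=(all ⊤) | OUT={a:-, b:0; rest ⊤}
  B1: | IN={a:-, b:0; rest ⊤} | OUT={a:-, b:0, d:-; rest ⊤}
  B2: | IN={a:-, b:0, d:-; rest ⊤} | OUT={a:-, b:+, d:-; rest ⊤}
  B3: | IN={b:+; rest ⊤} | OUT={a:+, b:+, c:+; rest ⊤}
  B4: | IN={b:+; rest ⊤} | OUT={b:+, d:+; rest ⊤}
  B5: | IN={b:+, d:+; rest ⊤} | OUT={b:+; rest ⊤}

Merge at B1: IN[B1] = OUT[B0] = {a: -, b: 0, c: ⊤, d: ⊤, e: ⊤, f: ⊤}
Applying B1's transfer function to that IN value gives OUT[B1] (row B1 above).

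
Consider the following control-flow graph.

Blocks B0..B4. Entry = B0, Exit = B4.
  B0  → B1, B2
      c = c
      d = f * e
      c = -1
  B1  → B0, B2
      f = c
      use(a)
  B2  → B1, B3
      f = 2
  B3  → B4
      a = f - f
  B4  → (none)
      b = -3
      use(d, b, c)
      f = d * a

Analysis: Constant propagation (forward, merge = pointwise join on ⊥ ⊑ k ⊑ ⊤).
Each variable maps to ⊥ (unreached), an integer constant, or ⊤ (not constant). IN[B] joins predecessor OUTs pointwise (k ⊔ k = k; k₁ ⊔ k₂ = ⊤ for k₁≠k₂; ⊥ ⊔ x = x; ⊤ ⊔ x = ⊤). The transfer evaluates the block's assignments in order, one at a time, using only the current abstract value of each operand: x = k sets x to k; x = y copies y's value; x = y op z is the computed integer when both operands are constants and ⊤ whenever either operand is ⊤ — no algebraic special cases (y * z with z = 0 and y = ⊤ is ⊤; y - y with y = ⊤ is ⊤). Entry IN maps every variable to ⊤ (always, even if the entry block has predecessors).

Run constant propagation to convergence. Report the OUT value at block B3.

Answer: {a: 0, b: ⊤, c: -1, d: ⊤, e: ⊤, f: 2}

Derivation:
Per-block solution:
  B0: | IN=(all ⊤) | OUT={c:-1; rest ⊤}
  B1: | IN={c:-1; rest ⊤} | OUT={c:-1, f:-1; rest ⊤}
  B2: | IN={c:-1; rest ⊤} | OUT={c:-1, f:2; rest ⊤}
  B3: | IN={c:-1, f:2; rest ⊤} | OUT={a:0, c:-1, f:2; rest ⊤}
  B4: | IN={a:0, c:-1, f:2; rest ⊤} | OUT={a:0, b:-3, c:-1; rest ⊤}

Merge at B3: IN[B3] = OUT[B2] = {a: ⊤, b: ⊤, c: -1, d: ⊤, e: ⊤, f: 2}
Applying B3's transfer function to that IN value gives OUT[B3] (row B3 above).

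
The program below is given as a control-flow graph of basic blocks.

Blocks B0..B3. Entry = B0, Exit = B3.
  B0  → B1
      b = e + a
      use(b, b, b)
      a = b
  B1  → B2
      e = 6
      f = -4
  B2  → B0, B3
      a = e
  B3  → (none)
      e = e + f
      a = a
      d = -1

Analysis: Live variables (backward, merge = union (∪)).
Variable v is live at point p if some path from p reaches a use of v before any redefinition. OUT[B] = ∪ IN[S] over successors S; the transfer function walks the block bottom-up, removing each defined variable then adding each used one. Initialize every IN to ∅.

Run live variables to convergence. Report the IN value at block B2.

Answer: {e, f}

Trace:
Per-block solution:
  B0:   IN={a, e}   OUT={}
  B1:   IN={}   OUT={e, f}
  B2:   IN={e, f}   OUT={a, e, f}
  B3:   IN={a, e, f}   OUT={}

Merge at B2: OUT[B2] = IN[B0] ⊔ IN[B3] = {a, e, f}
Applying B2's transfer function to that OUT value gives IN[B2] (row B2 above).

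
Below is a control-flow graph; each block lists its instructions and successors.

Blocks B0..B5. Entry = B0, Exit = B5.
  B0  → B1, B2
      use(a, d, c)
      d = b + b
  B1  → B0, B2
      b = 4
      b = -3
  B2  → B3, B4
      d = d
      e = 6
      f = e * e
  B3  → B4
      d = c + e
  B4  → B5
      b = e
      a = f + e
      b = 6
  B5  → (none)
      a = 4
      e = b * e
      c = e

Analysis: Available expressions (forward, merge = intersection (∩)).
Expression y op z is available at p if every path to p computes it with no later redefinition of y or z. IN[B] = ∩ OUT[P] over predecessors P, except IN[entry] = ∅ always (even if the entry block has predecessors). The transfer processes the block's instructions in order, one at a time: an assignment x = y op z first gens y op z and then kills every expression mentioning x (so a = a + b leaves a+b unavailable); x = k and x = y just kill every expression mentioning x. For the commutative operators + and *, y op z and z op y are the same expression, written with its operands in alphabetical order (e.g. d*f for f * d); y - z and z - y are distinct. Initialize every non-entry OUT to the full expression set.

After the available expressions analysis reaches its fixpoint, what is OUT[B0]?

Converged values:
  B0:  IN={}  OUT={b+b}
  B1:  IN={b+b}  OUT={}
  B2:  IN={}  OUT={e*e}
  B3:  IN={e*e}  OUT={c+e, e*e}
  B4:  IN={e*e}  OUT={e*e, e+f}
  B5:  IN={e*e, e+f}  OUT={}

Merge at B0 (entry node, so the boundary value {} is joined with the incoming edge(s)): IN[B0] = {} ∩ OUT[B1] = {}
Applying B0's transfer function to that IN value gives OUT[B0] (row B0 above).

Answer: {b+b}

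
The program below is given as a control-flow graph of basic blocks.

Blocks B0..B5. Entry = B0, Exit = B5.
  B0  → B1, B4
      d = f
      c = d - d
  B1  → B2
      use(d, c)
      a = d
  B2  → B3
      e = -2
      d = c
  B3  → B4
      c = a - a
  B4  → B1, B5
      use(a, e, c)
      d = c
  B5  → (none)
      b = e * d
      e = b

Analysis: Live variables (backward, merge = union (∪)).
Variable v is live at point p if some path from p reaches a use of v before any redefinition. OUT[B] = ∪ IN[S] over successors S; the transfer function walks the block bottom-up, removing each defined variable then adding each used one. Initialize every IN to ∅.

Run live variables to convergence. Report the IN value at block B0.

Converged values:
  B0: | IN={a, e, f} | OUT={a, c, d, e}
  B1: | IN={c, d} | OUT={a, c}
  B2: | IN={a, c} | OUT={a, e}
  B3: | IN={a, e} | OUT={a, c, e}
  B4: | IN={a, c, e} | OUT={c, d, e}
  B5: | IN={d, e} | OUT={}

Merge at B0: OUT[B0] = IN[B1] ⊔ IN[B4] = {a, c, d, e}
Applying B0's transfer function to that OUT value gives IN[B0] (row B0 above).

Answer: {a, e, f}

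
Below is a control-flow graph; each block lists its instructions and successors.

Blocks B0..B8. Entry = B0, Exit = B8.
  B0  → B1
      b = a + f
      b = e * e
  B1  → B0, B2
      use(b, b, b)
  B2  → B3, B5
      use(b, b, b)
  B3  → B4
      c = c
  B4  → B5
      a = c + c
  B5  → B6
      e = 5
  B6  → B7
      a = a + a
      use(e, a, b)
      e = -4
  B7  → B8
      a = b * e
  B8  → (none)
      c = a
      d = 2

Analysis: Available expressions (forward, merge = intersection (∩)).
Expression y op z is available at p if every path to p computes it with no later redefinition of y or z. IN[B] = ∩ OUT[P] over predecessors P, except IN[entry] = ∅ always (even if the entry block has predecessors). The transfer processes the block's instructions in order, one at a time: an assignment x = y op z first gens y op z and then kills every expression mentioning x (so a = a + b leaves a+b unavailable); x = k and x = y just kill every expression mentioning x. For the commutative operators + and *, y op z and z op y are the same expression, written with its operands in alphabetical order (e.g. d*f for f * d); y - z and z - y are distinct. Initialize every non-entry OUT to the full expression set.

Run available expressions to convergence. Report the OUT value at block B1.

Answer: {a+f, e*e}

Derivation:
Per-block solution:
  B0:   IN={}   OUT={a+f, e*e}
  B1:   IN={a+f, e*e}   OUT={a+f, e*e}
  B2:   IN={a+f, e*e}   OUT={a+f, e*e}
  B3:   IN={a+f, e*e}   OUT={a+f, e*e}
  B4:   IN={a+f, e*e}   OUT={c+c, e*e}
  B5:   IN={e*e}   OUT={}
  B6:   IN={}   OUT={}
  B7:   IN={}   OUT={b*e}
  B8:   IN={b*e}   OUT={b*e}

Merge at B1: IN[B1] = OUT[B0] = {a+f, e*e}
Applying B1's transfer function to that IN value gives OUT[B1] (row B1 above).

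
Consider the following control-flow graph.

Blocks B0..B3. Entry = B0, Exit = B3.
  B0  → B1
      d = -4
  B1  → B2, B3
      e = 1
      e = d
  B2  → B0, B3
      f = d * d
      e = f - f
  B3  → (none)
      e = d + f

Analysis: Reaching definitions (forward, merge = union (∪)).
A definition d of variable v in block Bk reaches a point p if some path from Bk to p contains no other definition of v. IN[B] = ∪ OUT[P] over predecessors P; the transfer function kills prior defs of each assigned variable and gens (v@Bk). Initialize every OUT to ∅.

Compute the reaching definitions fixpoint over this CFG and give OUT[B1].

Per-block solution:
  B0:  IN={d@B0, e@B2, f@B2}  OUT={d@B0, e@B2, f@B2}
  B1:  IN={d@B0, e@B2, f@B2}  OUT={d@B0, e@B1, f@B2}
  B2:  IN={d@B0, e@B1, f@B2}  OUT={d@B0, e@B2, f@B2}
  B3:  IN={d@B0, e@B1, e@B2, f@B2}  OUT={d@B0, e@B3, f@B2}

Merge at B1: IN[B1] = OUT[B0] = {d@B0, e@B2, f@B2}
Applying B1's transfer function to that IN value gives OUT[B1] (row B1 above).

Answer: {d@B0, e@B1, f@B2}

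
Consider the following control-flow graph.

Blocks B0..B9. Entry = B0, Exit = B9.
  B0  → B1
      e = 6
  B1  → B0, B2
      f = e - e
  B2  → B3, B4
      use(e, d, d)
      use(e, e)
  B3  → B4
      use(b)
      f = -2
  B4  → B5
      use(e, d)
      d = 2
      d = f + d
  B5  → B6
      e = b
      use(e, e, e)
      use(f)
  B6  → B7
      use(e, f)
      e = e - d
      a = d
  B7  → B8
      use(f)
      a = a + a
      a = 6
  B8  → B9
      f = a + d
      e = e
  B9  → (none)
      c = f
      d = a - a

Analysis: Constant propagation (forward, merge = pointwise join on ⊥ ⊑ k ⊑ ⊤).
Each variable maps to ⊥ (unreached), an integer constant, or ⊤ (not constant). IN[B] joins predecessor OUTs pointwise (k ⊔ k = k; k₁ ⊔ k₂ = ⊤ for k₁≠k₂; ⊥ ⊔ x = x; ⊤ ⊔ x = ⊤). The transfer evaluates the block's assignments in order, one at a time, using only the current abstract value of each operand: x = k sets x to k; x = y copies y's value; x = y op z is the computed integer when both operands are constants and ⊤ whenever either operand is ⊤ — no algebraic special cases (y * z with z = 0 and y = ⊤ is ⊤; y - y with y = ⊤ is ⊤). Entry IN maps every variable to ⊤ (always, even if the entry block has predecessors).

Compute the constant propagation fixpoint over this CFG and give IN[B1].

Answer: {a: ⊤, b: ⊤, c: ⊤, d: ⊤, e: 6, f: ⊤}

Working:
Per-block solution:
  B0:   IN=(all ⊤)   OUT={e:6; rest ⊤}
  B1:   IN={e:6; rest ⊤}   OUT={e:6, f:0; rest ⊤}
  B2:   IN={e:6, f:0; rest ⊤}   OUT={e:6, f:0; rest ⊤}
  B3:   IN={e:6, f:0; rest ⊤}   OUT={e:6, f:-2; rest ⊤}
  B4:   IN={e:6; rest ⊤}   OUT={e:6; rest ⊤}
  B5:   IN={e:6; rest ⊤}   OUT=(all ⊤)
  B6:   IN=(all ⊤)   OUT=(all ⊤)
  B7:   IN=(all ⊤)   OUT={a:6; rest ⊤}
  B8:   IN={a:6; rest ⊤}   OUT={a:6; rest ⊤}
  B9:   IN={a:6; rest ⊤}   OUT={a:6, d:0; rest ⊤}

Merge at B1: IN[B1] = OUT[B0] = {a: ⊤, b: ⊤, c: ⊤, d: ⊤, e: 6, f: ⊤}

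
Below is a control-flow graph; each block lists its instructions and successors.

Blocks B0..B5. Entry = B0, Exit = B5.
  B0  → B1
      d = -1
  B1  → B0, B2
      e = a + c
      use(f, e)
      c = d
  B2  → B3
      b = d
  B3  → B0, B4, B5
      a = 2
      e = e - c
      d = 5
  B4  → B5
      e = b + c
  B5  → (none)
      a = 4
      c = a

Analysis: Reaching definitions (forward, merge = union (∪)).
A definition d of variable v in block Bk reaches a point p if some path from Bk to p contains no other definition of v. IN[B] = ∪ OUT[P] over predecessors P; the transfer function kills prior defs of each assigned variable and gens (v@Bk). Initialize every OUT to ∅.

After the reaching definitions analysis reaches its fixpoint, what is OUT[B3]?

Per-block solution:
  B0: | IN={a@B3, b@B2, c@B1, d@B0, d@B3, e@B1, e@B3} | OUT={a@B3, b@B2, c@B1, d@B0, e@B1, e@B3}
  B1: | IN={a@B3, b@B2, c@B1, d@B0, e@B1, e@B3} | OUT={a@B3, b@B2, c@B1, d@B0, e@B1}
  B2: | IN={a@B3, b@B2, c@B1, d@B0, e@B1} | OUT={a@B3, b@B2, c@B1, d@B0, e@B1}
  B3: | IN={a@B3, b@B2, c@B1, d@B0, e@B1} | OUT={a@B3, b@B2, c@B1, d@B3, e@B3}
  B4: | IN={a@B3, b@B2, c@B1, d@B3, e@B3} | OUT={a@B3, b@B2, c@B1, d@B3, e@B4}
  B5: | IN={a@B3, b@B2, c@B1, d@B3, e@B3, e@B4} | OUT={a@B5, b@B2, c@B5, d@B3, e@B3, e@B4}

Merge at B3: IN[B3] = OUT[B2] = {a@B3, b@B2, c@B1, d@B0, e@B1}
Applying B3's transfer function to that IN value gives OUT[B3] (row B3 above).

Answer: {a@B3, b@B2, c@B1, d@B3, e@B3}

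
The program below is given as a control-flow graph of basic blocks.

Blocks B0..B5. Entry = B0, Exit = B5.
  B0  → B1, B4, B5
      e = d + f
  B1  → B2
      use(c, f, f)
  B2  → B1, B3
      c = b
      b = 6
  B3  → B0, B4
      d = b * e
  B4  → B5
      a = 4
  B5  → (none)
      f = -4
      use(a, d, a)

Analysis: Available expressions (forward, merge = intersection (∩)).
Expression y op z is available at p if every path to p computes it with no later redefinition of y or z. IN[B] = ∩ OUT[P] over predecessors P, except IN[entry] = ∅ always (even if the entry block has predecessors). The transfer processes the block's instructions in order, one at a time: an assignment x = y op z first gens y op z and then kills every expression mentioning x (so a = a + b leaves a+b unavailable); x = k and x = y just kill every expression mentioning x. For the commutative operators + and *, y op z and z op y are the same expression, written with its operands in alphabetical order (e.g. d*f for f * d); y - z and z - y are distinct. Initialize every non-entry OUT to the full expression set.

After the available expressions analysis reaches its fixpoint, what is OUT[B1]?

Converged values:
  B0:  IN={}  OUT={d+f}
  B1:  IN={d+f}  OUT={d+f}
  B2:  IN={d+f}  OUT={d+f}
  B3:  IN={d+f}  OUT={b*e}
  B4:  IN={}  OUT={}
  B5:  IN={}  OUT={}

Merge at B1: IN[B1] = OUT[B0] ∩ OUT[B2] = {d+f}
Applying B1's transfer function to that IN value gives OUT[B1] (row B1 above).

Answer: {d+f}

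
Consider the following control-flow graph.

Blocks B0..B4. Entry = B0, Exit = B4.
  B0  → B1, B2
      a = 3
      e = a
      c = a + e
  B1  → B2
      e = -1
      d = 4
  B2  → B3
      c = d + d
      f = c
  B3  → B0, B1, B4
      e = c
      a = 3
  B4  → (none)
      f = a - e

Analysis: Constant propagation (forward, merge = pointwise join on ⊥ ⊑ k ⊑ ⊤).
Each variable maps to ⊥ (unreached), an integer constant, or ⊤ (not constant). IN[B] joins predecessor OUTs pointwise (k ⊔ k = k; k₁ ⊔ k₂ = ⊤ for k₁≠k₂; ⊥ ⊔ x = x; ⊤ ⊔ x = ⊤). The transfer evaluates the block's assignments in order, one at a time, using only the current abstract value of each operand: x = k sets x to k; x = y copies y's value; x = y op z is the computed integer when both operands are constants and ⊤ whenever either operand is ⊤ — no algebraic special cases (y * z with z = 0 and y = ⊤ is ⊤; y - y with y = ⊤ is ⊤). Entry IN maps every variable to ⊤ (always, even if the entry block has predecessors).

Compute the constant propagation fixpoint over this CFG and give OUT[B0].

Per-block solution:
  B0: | IN=(all ⊤) | OUT={a:3, c:6, e:3; rest ⊤}
  B1: | IN={a:3; rest ⊤} | OUT={a:3, d:4, e:-1; rest ⊤}
  B2: | IN={a:3; rest ⊤} | OUT={a:3; rest ⊤}
  B3: | IN={a:3; rest ⊤} | OUT={a:3; rest ⊤}
  B4: | IN={a:3; rest ⊤} | OUT={a:3; rest ⊤}

Merge at B0 (entry node, so the boundary value (all ⊤) is joined with the incoming edge(s)): IN[B0] = (all ⊤) ⊔ OUT[B3] = {a: ⊤, b: ⊤, c: ⊤, d: ⊤, e: ⊤, f: ⊤}
Applying B0's transfer function to that IN value gives OUT[B0] (row B0 above).

Answer: {a: 3, b: ⊤, c: 6, d: ⊤, e: 3, f: ⊤}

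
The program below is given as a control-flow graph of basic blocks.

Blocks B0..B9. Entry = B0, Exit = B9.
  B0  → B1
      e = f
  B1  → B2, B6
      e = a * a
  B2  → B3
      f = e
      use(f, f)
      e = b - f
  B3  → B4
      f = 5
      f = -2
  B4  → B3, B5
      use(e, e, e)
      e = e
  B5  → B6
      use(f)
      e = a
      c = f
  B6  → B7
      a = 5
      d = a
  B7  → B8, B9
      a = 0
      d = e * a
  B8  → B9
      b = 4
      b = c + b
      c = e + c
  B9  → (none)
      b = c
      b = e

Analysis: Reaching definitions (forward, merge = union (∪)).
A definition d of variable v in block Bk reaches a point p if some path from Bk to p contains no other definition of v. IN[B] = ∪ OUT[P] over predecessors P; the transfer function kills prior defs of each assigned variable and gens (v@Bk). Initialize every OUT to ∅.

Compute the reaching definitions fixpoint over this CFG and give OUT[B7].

Converged values:
  B0:  IN={}  OUT={e@B0}
  B1:  IN={e@B0}  OUT={e@B1}
  B2:  IN={e@B1}  OUT={e@B2, f@B2}
  B3:  IN={e@B2, e@B4, f@B2, f@B3}  OUT={e@B2, e@B4, f@B3}
  B4:  IN={e@B2, e@B4, f@B3}  OUT={e@B4, f@B3}
  B5:  IN={e@B4, f@B3}  OUT={c@B5, e@B5, f@B3}
  B6:  IN={c@B5, e@B1, e@B5, f@B3}  OUT={a@B6, c@B5, d@B6, e@B1, e@B5, f@B3}
  B7:  IN={a@B6, c@B5, d@B6, e@B1, e@B5, f@B3}  OUT={a@B7, c@B5, d@B7, e@B1, e@B5, f@B3}
  B8:  IN={a@B7, c@B5, d@B7, e@B1, e@B5, f@B3}  OUT={a@B7, b@B8, c@B8, d@B7, e@B1, e@B5, f@B3}
  B9:  IN={a@B7, b@B8, c@B5, c@B8, d@B7, e@B1, e@B5, f@B3}  OUT={a@B7, b@B9, c@B5, c@B8, d@B7, e@B1, e@B5, f@B3}

Merge at B7: IN[B7] = OUT[B6] = {a@B6, c@B5, d@B6, e@B1, e@B5, f@B3}
Applying B7's transfer function to that IN value gives OUT[B7] (row B7 above).

Answer: {a@B7, c@B5, d@B7, e@B1, e@B5, f@B3}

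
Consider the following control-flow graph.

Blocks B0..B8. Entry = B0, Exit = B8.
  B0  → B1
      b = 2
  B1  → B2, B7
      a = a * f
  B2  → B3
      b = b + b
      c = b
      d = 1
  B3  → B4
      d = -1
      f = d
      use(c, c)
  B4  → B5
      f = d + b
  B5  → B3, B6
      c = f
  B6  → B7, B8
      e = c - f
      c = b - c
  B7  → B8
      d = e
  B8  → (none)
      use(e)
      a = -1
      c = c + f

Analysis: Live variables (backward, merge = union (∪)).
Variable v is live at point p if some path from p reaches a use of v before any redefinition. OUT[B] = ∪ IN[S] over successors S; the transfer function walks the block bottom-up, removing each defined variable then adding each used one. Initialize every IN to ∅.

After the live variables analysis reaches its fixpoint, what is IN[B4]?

Answer: {b, d}

Working:
Fixpoint table:
  B0:  IN={a, c, e, f}  OUT={a, b, c, e, f}
  B1:  IN={a, b, c, e, f}  OUT={b, c, e, f}
  B2:  IN={b}  OUT={b, c}
  B3:  IN={b, c}  OUT={b, d}
  B4:  IN={b, d}  OUT={b, f}
  B5:  IN={b, f}  OUT={b, c, f}
  B6:  IN={b, c, f}  OUT={c, e, f}
  B7:  IN={c, e, f}  OUT={c, e, f}
  B8:  IN={c, e, f}  OUT={}

Merge at B4: OUT[B4] = IN[B5] = {b, f}
Applying B4's transfer function to that OUT value gives IN[B4] (row B4 above).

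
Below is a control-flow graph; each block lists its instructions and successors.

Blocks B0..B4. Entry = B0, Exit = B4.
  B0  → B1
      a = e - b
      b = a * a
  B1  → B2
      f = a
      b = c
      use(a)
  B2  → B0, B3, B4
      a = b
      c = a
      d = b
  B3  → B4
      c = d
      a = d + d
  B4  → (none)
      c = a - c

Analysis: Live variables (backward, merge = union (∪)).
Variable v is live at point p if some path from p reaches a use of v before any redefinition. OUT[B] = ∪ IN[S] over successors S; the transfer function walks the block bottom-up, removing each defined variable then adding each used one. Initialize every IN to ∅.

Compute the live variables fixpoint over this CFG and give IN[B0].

Answer: {b, c, e}

Trace:
Converged values:
  B0:   IN={b, c, e}   OUT={a, c, e}
  B1:   IN={a, c, e}   OUT={b, e}
  B2:   IN={b, e}   OUT={a, b, c, d, e}
  B3:   IN={d}   OUT={a, c}
  B4:   IN={a, c}   OUT={}

Merge at B0: OUT[B0] = IN[B1] = {a, c, e}
Applying B0's transfer function to that OUT value gives IN[B0] (row B0 above).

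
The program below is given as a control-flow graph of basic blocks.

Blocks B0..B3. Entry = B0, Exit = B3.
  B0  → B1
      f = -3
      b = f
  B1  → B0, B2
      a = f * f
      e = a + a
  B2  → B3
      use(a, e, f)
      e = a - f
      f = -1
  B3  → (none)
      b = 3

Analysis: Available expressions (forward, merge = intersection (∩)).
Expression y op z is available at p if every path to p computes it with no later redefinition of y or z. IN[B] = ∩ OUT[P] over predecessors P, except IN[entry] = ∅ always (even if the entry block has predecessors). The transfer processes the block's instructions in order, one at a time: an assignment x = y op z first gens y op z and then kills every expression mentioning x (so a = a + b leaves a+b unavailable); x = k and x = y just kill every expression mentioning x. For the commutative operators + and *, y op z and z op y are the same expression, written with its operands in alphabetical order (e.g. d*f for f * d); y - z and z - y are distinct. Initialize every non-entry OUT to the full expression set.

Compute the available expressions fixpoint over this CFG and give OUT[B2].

Answer: {a+a}

Working:
Converged values:
  B0: | IN={} | OUT={}
  B1: | IN={} | OUT={a+a, f*f}
  B2: | IN={a+a, f*f} | OUT={a+a}
  B3: | IN={a+a} | OUT={a+a}

Merge at B2: IN[B2] = OUT[B1] = {a+a, f*f}
Applying B2's transfer function to that IN value gives OUT[B2] (row B2 above).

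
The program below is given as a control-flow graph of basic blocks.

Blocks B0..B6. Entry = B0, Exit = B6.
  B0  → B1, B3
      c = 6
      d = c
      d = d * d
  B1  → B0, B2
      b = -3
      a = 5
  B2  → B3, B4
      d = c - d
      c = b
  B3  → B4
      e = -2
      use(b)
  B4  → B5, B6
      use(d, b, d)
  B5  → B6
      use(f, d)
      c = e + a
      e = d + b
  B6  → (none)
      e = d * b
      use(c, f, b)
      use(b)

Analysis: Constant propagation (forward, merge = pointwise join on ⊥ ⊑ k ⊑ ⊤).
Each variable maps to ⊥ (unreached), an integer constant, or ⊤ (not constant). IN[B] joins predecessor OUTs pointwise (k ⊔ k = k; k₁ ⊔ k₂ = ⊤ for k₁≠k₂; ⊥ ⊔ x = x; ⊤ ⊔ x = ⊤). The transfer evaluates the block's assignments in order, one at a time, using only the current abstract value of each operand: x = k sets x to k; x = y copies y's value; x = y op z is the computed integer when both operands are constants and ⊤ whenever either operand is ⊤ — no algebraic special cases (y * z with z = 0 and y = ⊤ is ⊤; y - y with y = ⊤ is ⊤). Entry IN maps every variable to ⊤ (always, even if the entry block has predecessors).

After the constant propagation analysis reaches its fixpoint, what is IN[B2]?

Answer: {a: 5, b: -3, c: 6, d: 36, e: ⊤, f: ⊤}

Derivation:
Fixpoint table:
  B0:  IN=(all ⊤)  OUT={c:6, d:36; rest ⊤}
  B1:  IN={c:6, d:36; rest ⊤}  OUT={a:5, b:-3, c:6, d:36; rest ⊤}
  B2:  IN={a:5, b:-3, c:6, d:36; rest ⊤}  OUT={a:5, b:-3, c:-3, d:-30; rest ⊤}
  B3:  IN=(all ⊤)  OUT={e:-2; rest ⊤}
  B4:  IN=(all ⊤)  OUT=(all ⊤)
  B5:  IN=(all ⊤)  OUT=(all ⊤)
  B6:  IN=(all ⊤)  OUT=(all ⊤)

Merge at B2: IN[B2] = OUT[B1] = {a: 5, b: -3, c: 6, d: 36, e: ⊤, f: ⊤}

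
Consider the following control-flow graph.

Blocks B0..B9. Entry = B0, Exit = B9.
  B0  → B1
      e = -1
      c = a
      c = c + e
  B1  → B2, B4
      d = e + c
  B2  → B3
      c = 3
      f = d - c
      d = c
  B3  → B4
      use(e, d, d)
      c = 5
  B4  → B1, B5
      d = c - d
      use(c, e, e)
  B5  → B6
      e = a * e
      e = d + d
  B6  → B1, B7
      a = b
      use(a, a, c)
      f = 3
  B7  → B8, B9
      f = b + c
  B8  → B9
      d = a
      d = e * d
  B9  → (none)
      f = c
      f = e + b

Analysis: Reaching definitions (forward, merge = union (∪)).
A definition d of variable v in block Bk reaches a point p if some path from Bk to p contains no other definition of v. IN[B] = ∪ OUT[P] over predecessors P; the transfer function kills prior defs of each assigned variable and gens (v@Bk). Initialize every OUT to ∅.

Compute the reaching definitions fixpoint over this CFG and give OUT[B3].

Answer: {a@B6, c@B3, d@B2, e@B0, e@B5, f@B2}

Derivation:
Converged values:
  B0:  IN={}  OUT={c@B0, e@B0}
  B1:  IN={a@B6, c@B0, c@B3, d@B4, e@B0, e@B5, f@B2, f@B6}  OUT={a@B6, c@B0, c@B3, d@B1, e@B0, e@B5, f@B2, f@B6}
  B2:  IN={a@B6, c@B0, c@B3, d@B1, e@B0, e@B5, f@B2, f@B6}  OUT={a@B6, c@B2, d@B2, e@B0, e@B5, f@B2}
  B3:  IN={a@B6, c@B2, d@B2, e@B0, e@B5, f@B2}  OUT={a@B6, c@B3, d@B2, e@B0, e@B5, f@B2}
  B4:  IN={a@B6, c@B0, c@B3, d@B1, d@B2, e@B0, e@B5, f@B2, f@B6}  OUT={a@B6, c@B0, c@B3, d@B4, e@B0, e@B5, f@B2, f@B6}
  B5:  IN={a@B6, c@B0, c@B3, d@B4, e@B0, e@B5, f@B2, f@B6}  OUT={a@B6, c@B0, c@B3, d@B4, e@B5, f@B2, f@B6}
  B6:  IN={a@B6, c@B0, c@B3, d@B4, e@B5, f@B2, f@B6}  OUT={a@B6, c@B0, c@B3, d@B4, e@B5, f@B6}
  B7:  IN={a@B6, c@B0, c@B3, d@B4, e@B5, f@B6}  OUT={a@B6, c@B0, c@B3, d@B4, e@B5, f@B7}
  B8:  IN={a@B6, c@B0, c@B3, d@B4, e@B5, f@B7}  OUT={a@B6, c@B0, c@B3, d@B8, e@B5, f@B7}
  B9:  IN={a@B6, c@B0, c@B3, d@B4, d@B8, e@B5, f@B7}  OUT={a@B6, c@B0, c@B3, d@B4, d@B8, e@B5, f@B9}

Merge at B3: IN[B3] = OUT[B2] = {a@B6, c@B2, d@B2, e@B0, e@B5, f@B2}
Applying B3's transfer function to that IN value gives OUT[B3] (row B3 above).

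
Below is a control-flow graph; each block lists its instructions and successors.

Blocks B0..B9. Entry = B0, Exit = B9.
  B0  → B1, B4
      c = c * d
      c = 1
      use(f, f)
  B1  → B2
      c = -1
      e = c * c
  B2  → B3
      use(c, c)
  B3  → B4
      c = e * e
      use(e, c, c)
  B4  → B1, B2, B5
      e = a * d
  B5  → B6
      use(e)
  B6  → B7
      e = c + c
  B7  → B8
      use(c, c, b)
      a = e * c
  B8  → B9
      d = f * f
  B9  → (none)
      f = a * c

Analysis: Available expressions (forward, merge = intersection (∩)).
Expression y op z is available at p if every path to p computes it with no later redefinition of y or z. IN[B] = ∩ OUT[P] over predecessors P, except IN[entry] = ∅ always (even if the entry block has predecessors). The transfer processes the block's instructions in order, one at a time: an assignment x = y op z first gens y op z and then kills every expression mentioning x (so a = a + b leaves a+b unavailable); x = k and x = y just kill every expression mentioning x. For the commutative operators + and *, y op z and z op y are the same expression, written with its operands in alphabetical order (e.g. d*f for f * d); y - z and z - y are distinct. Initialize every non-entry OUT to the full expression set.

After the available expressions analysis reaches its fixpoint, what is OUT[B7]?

Answer: {c*e, c+c}

Derivation:
Fixpoint table:
  B0: | IN={} | OUT={}
  B1: | IN={} | OUT={c*c}
  B2: | IN={} | OUT={}
  B3: | IN={} | OUT={e*e}
  B4: | IN={} | OUT={a*d}
  B5: | IN={a*d} | OUT={a*d}
  B6: | IN={a*d} | OUT={a*d, c+c}
  B7: | IN={a*d, c+c} | OUT={c*e, c+c}
  B8: | IN={c*e, c+c} | OUT={c*e, c+c, f*f}
  B9: | IN={c*e, c+c, f*f} | OUT={a*c, c*e, c+c}

Merge at B7: IN[B7] = OUT[B6] = {a*d, c+c}
Applying B7's transfer function to that IN value gives OUT[B7] (row B7 above).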